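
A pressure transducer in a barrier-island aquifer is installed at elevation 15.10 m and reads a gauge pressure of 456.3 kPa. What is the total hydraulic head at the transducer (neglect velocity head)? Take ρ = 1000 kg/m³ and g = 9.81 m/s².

ψ = P/(ρg) = 456.3×1000 / (1000 × 9.81) = 46.51 m.
h = z + ψ = 15.10 + 46.51 = 61.61 m.

h ≈ 61.61 m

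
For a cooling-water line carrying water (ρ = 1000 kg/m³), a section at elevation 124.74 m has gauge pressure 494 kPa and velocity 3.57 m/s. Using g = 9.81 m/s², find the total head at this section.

Pressure head ψ = P/(ρg) = 494×1000 / (1000 × 9.81) = 50.36 m.
Velocity head = v²/(2g) = 3.57² / (2 × 9.81) = 0.650 m.
h = z + ψ + v²/(2g) = 124.74 + 50.36 + 0.650 = 175.75 m.

h ≈ 175.75 m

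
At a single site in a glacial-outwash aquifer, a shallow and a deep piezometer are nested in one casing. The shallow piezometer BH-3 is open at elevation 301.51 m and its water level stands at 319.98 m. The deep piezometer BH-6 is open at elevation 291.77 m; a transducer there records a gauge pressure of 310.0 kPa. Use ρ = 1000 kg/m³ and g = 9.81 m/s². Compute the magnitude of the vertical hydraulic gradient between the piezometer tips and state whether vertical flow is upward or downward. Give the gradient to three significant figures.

Total head at BH-3: h = 319.98 m (water level in the standpipe).
Pressure head at BH-6: ψ = P/(ρg) = 310.0×1000 / (1000 × 9.81) = 31.60 m.
Total head at BH-6: h = z + ψ = 291.77 + 31.60 = 323.37 m.
Δh = h(BH-3) − h(BH-6) = 319.98 − 323.37 = -3.39 m.
Vertical separation Δz = 301.51 − 291.77 = 9.74 m.
|i_v| = |Δh| / Δz = 3.39 / 9.74 = 0.348.
Head is higher in the deep piezometer, so vertical flow is upward (discharge condition).

|i_v| ≈ 0.348; vertical flow is upward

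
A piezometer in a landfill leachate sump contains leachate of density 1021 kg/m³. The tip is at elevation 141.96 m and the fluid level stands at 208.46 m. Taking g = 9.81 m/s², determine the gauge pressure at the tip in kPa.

P ≈ 666 kPa

Pressure head ψ = h − z = 208.46 − 141.96 = 66.50 m.
P = ρgψ = 1021 × 9.81 × 66.50 = 666065 Pa ≈ 666 kPa.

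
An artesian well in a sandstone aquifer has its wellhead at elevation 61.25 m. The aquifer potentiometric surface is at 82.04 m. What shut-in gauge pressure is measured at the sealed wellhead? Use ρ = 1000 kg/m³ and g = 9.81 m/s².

P ≈ 204 kPa

Head above the cap: Δh = 82.04 − 61.25 = 20.79 m.
P = ρgΔh = 1000 × 9.81 × 20.79 = 203950 Pa ≈ 204 kPa.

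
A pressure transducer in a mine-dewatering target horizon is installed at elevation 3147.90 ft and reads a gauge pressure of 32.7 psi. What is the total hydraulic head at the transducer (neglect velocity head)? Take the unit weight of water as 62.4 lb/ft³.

ψ = 144·P/γ = 144 × 32.7 / 62.4 = 75.46 ft.
h = z + ψ = 3147.90 + 75.46 = 3223.36 ft.

h ≈ 3223.36 ft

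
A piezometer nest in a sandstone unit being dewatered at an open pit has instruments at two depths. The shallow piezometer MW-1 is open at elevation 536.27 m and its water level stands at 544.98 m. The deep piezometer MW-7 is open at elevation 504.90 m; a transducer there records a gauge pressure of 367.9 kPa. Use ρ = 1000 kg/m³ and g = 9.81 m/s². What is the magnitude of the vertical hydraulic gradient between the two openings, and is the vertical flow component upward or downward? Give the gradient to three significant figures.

Total head at MW-1: h = 544.98 m (water level in the standpipe).
Pressure head at MW-7: ψ = P/(ρg) = 367.9×1000 / (1000 × 9.81) = 37.50 m.
Total head at MW-7: h = z + ψ = 504.90 + 37.50 = 542.40 m.
Δh = h(MW-1) − h(MW-7) = 544.98 − 542.40 = 2.58 m.
Vertical separation Δz = 536.27 − 504.90 = 31.37 m.
|i_v| = |Δh| / Δz = 2.58 / 31.37 = 0.0822.
Head is higher in the shallow piezometer, so vertical flow is downward (recharge condition).

|i_v| ≈ 0.0822; vertical flow is downward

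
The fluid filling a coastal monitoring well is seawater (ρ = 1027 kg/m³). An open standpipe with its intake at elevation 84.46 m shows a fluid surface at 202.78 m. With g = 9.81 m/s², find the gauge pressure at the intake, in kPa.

P ≈ 1190 kPa

Pressure head ψ = h − z = 202.78 − 84.46 = 118.32 m.
P = ρgψ = 1027 × 9.81 × 118.32 = 1192059 Pa ≈ 1190 kPa.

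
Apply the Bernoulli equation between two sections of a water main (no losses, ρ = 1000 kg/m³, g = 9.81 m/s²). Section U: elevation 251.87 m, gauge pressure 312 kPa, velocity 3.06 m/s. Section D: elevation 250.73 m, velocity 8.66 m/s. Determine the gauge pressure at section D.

P₂ ≈ 290 kPa

Pressure head at U: ψ₁ = P₁/(ρg) = 312×1000 / (1000 × 9.81) = 31.80 m.
Velocity heads: v₁²/2g = 3.06²/19.62 = 0.477 m; v₂²/2g = 8.66²/19.62 = 3.822 m.
Total head H = z₁ + ψ₁ + v₁²/2g = 251.87 + 31.80 + 0.477 = 284.15 m.
ψ₂ = H − z₂ − v₂²/2g = 284.15 − 250.73 − 3.822 = 29.60 m.
P₂ = ρgψ₂ = 1000 × 9.81 × 29.60 ≈ 290 kPa.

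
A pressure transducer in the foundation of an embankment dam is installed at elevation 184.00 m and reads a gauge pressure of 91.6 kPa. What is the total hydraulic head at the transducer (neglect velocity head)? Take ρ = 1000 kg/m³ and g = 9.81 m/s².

h ≈ 193.34 m

ψ = P/(ρg) = 91.6×1000 / (1000 × 9.81) = 9.34 m.
h = z + ψ = 184.00 + 9.34 = 193.34 m.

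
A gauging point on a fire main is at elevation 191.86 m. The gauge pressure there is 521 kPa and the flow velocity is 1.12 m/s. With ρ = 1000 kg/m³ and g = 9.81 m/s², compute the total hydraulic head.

h ≈ 245.03 m

Pressure head ψ = P/(ρg) = 521×1000 / (1000 × 9.81) = 53.11 m.
Velocity head = v²/(2g) = 1.12² / (2 × 9.81) = 0.064 m.
h = z + ψ + v²/(2g) = 191.86 + 53.11 + 0.064 = 245.03 m.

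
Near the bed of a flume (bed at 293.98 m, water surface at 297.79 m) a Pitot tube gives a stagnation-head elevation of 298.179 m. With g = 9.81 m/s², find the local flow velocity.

Near the bed, under hydrostatic conditions, the piezometric head (z + ψ) equals the free-surface elevation, 297.79 m.
Velocity head = total − piezometric = 298.179 − 297.79 = 0.389 m.
v = √(2g·h_v) = √(2 × 9.81 × 0.389) = 2.76 m/s.

v ≈ 2.76 m/s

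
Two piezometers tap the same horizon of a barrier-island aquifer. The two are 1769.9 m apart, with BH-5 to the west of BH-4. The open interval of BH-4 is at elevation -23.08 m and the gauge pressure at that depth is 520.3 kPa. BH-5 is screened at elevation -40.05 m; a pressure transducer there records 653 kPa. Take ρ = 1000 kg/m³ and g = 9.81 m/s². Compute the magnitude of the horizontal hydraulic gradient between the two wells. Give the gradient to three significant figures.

Pressure head at BH-4: ψ = P/(ρg) = 520.3×1000 / (1000 × 9.81) = 53.04 m.
Total head at BH-4: h = z + ψ = -23.08 + 53.04 = 29.96 m.
Pressure head at BH-5: ψ = P/(ρg) = 653×1000 / (1000 × 9.81) = 66.56 m.
Total head at BH-5: h = z + ψ = -40.05 + 66.56 = 26.51 m.
Head difference: h(BH-4) − h(BH-5) = 29.96 − 26.51 = 3.45 m.
Hydraulic gradient: i = |Δh| / L = 3.45 / 1769.9 = 0.00195.

i ≈ 0.00195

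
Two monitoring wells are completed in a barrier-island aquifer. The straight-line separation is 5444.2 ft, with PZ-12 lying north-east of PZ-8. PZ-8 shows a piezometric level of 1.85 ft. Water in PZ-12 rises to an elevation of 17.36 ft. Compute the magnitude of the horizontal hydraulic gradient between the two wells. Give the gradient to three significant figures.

i ≈ 0.00285

Total head at PZ-8: h = 1.85 ft (water level in the piezometer is the total head).
Total head at PZ-12: h = 17.36 ft (water level in the piezometer is the total head).
Head difference: h(PZ-8) − h(PZ-12) = 1.85 − 17.36 = -15.51 ft.
Hydraulic gradient: i = |Δh| / L = 15.51 / 5444.2 = 0.00285.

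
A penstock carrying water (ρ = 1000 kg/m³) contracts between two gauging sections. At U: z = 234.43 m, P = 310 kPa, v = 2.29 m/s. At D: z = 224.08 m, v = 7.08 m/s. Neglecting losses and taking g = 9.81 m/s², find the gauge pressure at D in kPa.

Pressure head at U: ψ₁ = P₁/(ρg) = 310×1000 / (1000 × 9.81) = 31.60 m.
Velocity heads: v₁²/2g = 2.29²/19.62 = 0.267 m; v₂²/2g = 7.08²/19.62 = 2.555 m.
Total head H = z₁ + ψ₁ + v₁²/2g = 234.43 + 31.60 + 0.267 = 266.30 m.
ψ₂ = H − z₂ − v₂²/2g = 266.30 − 224.08 − 2.555 = 39.66 m.
P₂ = ρgψ₂ = 1000 × 9.81 × 39.66 ≈ 389 kPa.

P₂ ≈ 389 kPa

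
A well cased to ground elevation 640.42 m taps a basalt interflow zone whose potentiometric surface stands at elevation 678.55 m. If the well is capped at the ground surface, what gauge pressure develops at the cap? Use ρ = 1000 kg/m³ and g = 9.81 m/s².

Head above the cap: Δh = 678.55 − 640.42 = 38.13 m.
P = ρgΔh = 1000 × 9.81 × 38.13 = 374055 Pa ≈ 374 kPa.

P ≈ 374 kPa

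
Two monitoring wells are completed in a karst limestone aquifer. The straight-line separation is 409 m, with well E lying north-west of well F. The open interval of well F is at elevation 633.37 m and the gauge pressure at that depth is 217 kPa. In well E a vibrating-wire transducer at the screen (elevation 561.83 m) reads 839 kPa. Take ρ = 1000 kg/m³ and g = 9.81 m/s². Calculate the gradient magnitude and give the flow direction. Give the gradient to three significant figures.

Pressure head at well F: ψ = P/(ρg) = 217×1000 / (1000 × 9.81) = 22.12 m.
Total head at well F: h = z + ψ = 633.37 + 22.12 = 655.49 m.
Pressure head at well E: ψ = P/(ρg) = 839×1000 / (1000 × 9.81) = 85.52 m.
Total head at well E: h = z + ψ = 561.83 + 85.52 = 647.35 m.
Head difference: h(well F) − h(well E) = 655.49 − 647.35 = 8.14 m.
Hydraulic gradient: i = |Δh| / L = 8.14 / 409 = 0.0199.
Flow is from higher to lower head: from well F toward well E, i.e. toward the north-west.

i ≈ 0.0199; groundwater flows toward the north-west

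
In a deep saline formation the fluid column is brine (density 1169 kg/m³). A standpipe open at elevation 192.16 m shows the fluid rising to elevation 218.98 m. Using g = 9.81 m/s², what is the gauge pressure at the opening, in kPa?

P ≈ 308 kPa

Pressure head ψ = h − z = 218.98 − 192.16 = 26.82 m.
P = ρgψ = 1169 × 9.81 × 26.82 = 307569 Pa ≈ 308 kPa.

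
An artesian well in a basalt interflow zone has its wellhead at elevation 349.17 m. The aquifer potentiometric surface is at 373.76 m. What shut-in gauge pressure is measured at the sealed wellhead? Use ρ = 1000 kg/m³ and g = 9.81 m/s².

Head above the cap: Δh = 373.76 − 349.17 = 24.59 m.
P = ρgΔh = 1000 × 9.81 × 24.59 = 241228 Pa ≈ 241 kPa.

P ≈ 241 kPa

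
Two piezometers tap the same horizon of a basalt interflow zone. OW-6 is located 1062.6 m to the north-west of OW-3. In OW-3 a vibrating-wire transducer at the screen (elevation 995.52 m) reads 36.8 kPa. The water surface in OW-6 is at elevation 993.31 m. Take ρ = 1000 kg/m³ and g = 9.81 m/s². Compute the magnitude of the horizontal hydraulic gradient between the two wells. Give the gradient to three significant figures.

i ≈ 0.00561

Pressure head at OW-3: ψ = P/(ρg) = 36.8×1000 / (1000 × 9.81) = 3.75 m.
Total head at OW-3: h = z + ψ = 995.52 + 3.75 = 999.27 m.
Total head at OW-6: h = 993.31 m (water level in the piezometer is the total head).
Head difference: h(OW-3) − h(OW-6) = 999.27 − 993.31 = 5.96 m.
Hydraulic gradient: i = |Δh| / L = 5.96 / 1062.6 = 0.00561.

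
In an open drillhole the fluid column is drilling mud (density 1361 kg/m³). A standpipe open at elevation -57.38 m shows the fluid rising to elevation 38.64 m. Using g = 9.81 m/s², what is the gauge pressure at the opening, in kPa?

Pressure head ψ = h − z = 38.64 − (-57.38) = 96.02 m.
P = ρgψ = 1361 × 9.81 × 96.02 = 1282002 Pa ≈ 1280 kPa.

P ≈ 1280 kPa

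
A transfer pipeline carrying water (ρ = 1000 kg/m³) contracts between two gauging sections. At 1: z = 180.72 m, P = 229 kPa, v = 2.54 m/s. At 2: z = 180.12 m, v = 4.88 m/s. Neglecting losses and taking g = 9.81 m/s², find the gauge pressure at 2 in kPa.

Pressure head at 1: ψ₁ = P₁/(ρg) = 229×1000 / (1000 × 9.81) = 23.34 m.
Velocity heads: v₁²/2g = 2.54²/19.62 = 0.329 m; v₂²/2g = 4.88²/19.62 = 1.214 m.
Total head H = z₁ + ψ₁ + v₁²/2g = 180.72 + 23.34 + 0.329 = 204.39 m.
ψ₂ = H − z₂ − v₂²/2g = 204.39 − 180.12 − 1.214 = 23.06 m.
P₂ = ρgψ₂ = 1000 × 9.81 × 23.06 ≈ 226 kPa.

P₂ ≈ 226 kPa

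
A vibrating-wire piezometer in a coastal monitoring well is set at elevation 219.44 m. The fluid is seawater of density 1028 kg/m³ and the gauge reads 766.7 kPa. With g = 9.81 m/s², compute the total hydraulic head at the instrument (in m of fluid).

h ≈ 295.47 m

ψ = P/(ρg) = 766.7×1000 / (1028 × 9.81) = 76.03 m.
h = z + ψ = 219.44 + 76.03 = 295.47 m.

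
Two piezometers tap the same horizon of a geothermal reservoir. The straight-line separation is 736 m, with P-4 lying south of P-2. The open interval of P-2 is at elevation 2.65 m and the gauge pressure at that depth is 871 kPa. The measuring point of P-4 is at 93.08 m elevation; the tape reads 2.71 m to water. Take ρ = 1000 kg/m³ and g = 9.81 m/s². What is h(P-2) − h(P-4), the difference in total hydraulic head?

Pressure head at P-2: ψ = P/(ρg) = 871×1000 / (1000 × 9.81) = 88.79 m.
Total head at P-2: h = z + ψ = 2.65 + 88.79 = 91.44 m.
Total head at P-4: h = 93.08 − 2.71 = 90.37 m.
Head difference: h(P-2) − h(P-4) = 91.44 − 90.37 = 1.07 m.

Δh ≈ 1.07 m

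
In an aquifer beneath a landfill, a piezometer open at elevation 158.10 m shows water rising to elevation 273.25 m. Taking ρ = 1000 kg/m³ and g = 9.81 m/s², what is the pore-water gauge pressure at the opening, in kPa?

P ≈ 1130 kPa

Pressure head ψ = h − z = 273.25 − 158.10 = 115.15 m.
P = ρgψ = 1000 × 9.81 × 115.15 = 1129622 Pa ≈ 1130 kPa.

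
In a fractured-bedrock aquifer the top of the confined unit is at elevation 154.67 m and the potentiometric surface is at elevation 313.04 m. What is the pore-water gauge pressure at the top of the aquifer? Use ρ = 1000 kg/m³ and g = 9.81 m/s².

Pressure head at the aquifer top: ψ = h − z = 313.04 − 154.67 = 158.37 m.
P = ρgψ = 1000 × 9.81 × 158.37 = 1553610 Pa ≈ 1550 kPa.

P ≈ 1550 kPa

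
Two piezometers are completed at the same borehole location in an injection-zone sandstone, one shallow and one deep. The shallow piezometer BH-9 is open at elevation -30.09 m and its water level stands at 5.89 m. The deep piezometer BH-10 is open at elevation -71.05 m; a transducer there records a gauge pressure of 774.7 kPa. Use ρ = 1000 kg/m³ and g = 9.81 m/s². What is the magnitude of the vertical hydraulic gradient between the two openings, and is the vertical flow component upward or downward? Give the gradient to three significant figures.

Total head at BH-9: h = 5.89 m (water level in the standpipe).
Pressure head at BH-10: ψ = P/(ρg) = 774.7×1000 / (1000 × 9.81) = 78.97 m.
Total head at BH-10: h = z + ψ = -71.05 + 78.97 = 7.92 m.
Δh = h(BH-9) − h(BH-10) = 5.89 − 7.92 = -2.03 m.
Vertical separation Δz = -30.09 − (-71.05) = 40.96 m.
|i_v| = |Δh| / Δz = 2.03 / 40.96 = 0.0496.
Head is higher in the deep piezometer, so vertical flow is upward (discharge condition).

|i_v| ≈ 0.0496; vertical flow is upward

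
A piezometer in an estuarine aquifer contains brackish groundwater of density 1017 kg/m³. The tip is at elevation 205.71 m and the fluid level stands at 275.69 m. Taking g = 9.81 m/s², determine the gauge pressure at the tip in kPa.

P ≈ 698 kPa

Pressure head ψ = h − z = 275.69 − 205.71 = 69.98 m.
P = ρgψ = 1017 × 9.81 × 69.98 = 698174 Pa ≈ 698 kPa.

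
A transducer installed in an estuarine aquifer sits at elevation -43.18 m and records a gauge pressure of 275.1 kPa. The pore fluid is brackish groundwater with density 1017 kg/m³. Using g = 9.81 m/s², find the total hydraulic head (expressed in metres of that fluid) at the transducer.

ψ = P/(ρg) = 275.1×1000 / (1017 × 9.81) = 27.57 m.
h = z + ψ = -43.18 + 27.57 = -15.61 m.

h ≈ -15.61 m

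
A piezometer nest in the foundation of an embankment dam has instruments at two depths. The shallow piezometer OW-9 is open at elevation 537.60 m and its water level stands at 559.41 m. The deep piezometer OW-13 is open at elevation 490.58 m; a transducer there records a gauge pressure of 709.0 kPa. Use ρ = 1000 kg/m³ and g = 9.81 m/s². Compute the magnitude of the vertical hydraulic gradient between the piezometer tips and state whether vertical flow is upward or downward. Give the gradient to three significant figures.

|i_v| ≈ 0.0732; vertical flow is upward

Total head at OW-9: h = 559.41 m (water level in the standpipe).
Pressure head at OW-13: ψ = P/(ρg) = 709.0×1000 / (1000 × 9.81) = 72.27 m.
Total head at OW-13: h = z + ψ = 490.58 + 72.27 = 562.85 m.
Δh = h(OW-9) − h(OW-13) = 559.41 − 562.85 = -3.44 m.
Vertical separation Δz = 537.60 − 490.58 = 47.02 m.
|i_v| = |Δh| / Δz = 3.44 / 47.02 = 0.0732.
Head is higher in the deep piezometer, so vertical flow is upward (discharge condition).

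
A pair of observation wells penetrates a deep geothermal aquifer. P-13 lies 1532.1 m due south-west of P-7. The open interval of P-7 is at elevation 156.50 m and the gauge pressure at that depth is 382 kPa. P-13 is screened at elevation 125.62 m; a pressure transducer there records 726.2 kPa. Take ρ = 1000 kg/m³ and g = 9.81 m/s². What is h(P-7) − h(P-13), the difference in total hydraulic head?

Pressure head at P-7: ψ = P/(ρg) = 382×1000 / (1000 × 9.81) = 38.94 m.
Total head at P-7: h = z + ψ = 156.50 + 38.94 = 195.44 m.
Pressure head at P-13: ψ = P/(ρg) = 726.2×1000 / (1000 × 9.81) = 74.03 m.
Total head at P-13: h = z + ψ = 125.62 + 74.03 = 199.65 m.
Head difference: h(P-7) − h(P-13) = 195.44 − 199.65 = -4.21 m.

Δh ≈ -4.21 m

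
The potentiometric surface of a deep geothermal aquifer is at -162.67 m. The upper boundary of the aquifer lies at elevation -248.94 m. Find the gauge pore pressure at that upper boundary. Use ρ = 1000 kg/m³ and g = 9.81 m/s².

P ≈ 846 kPa

Pressure head at the aquifer top: ψ = h − z = -162.67 − (-248.94) = 86.27 m.
P = ρgψ = 1000 × 9.81 × 86.27 = 846309 Pa ≈ 846 kPa.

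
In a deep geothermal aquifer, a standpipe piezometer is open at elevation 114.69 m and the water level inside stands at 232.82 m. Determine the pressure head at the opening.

Total head h = 232.82 m (the water-surface elevation in the piezometer).
Pressure head ψ = h − z = 232.82 − 114.69 = 118.13 m.

ψ ≈ 118.13 m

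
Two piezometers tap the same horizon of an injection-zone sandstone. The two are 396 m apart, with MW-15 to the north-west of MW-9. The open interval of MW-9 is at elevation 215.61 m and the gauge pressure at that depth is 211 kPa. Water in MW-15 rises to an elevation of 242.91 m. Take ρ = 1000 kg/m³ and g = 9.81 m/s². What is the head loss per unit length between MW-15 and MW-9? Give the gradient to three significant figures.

Pressure head at MW-9: ψ = P/(ρg) = 211×1000 / (1000 × 9.81) = 21.51 m.
Total head at MW-9: h = z + ψ = 215.61 + 21.51 = 237.12 m.
Total head at MW-15: h = 242.91 m (water level in the piezometer is the total head).
Head difference: h(MW-9) − h(MW-15) = 237.12 − 242.91 = -5.79 m.
Hydraulic gradient: i = |Δh| / L = 5.79 / 396 = 0.0146.

i ≈ 0.0146 m/m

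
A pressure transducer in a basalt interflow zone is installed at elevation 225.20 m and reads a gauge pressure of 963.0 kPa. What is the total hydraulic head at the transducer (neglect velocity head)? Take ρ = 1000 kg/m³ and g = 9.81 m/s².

h ≈ 323.37 m

ψ = P/(ρg) = 963.0×1000 / (1000 × 9.81) = 98.17 m.
h = z + ψ = 225.20 + 98.17 = 323.37 m.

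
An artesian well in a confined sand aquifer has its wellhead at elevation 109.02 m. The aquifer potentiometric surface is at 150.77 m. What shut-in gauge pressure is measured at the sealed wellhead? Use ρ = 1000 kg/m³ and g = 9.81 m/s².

Head above the cap: Δh = 150.77 − 109.02 = 41.75 m.
P = ρgΔh = 1000 × 9.81 × 41.75 = 409568 Pa ≈ 410 kPa.

P ≈ 410 kPa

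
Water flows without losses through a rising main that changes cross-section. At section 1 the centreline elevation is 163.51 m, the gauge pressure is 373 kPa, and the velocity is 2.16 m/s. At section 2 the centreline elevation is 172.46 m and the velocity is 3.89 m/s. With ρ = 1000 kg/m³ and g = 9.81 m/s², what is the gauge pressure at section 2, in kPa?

P₂ ≈ 280 kPa

Pressure head at 1: ψ₁ = P₁/(ρg) = 373×1000 / (1000 × 9.81) = 38.02 m.
Velocity heads: v₁²/2g = 2.16²/19.62 = 0.238 m; v₂²/2g = 3.89²/19.62 = 0.771 m.
Total head H = z₁ + ψ₁ + v₁²/2g = 163.51 + 38.02 + 0.238 = 201.77 m.
ψ₂ = H − z₂ − v₂²/2g = 201.77 − 172.46 − 0.771 = 28.54 m.
P₂ = ρgψ₂ = 1000 × 9.81 × 28.54 ≈ 280 kPa.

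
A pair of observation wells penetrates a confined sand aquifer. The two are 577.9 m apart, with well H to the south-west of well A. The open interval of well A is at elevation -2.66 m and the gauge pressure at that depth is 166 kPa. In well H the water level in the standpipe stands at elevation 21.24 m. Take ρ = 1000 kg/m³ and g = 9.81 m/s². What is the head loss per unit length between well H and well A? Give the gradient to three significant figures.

Pressure head at well A: ψ = P/(ρg) = 166×1000 / (1000 × 9.81) = 16.92 m.
Total head at well A: h = z + ψ = -2.66 + 16.92 = 14.26 m.
Total head at well H: h = 21.24 m (water level in the piezometer is the total head).
Head difference: h(well A) − h(well H) = 14.26 − 21.24 = -6.98 m.
Hydraulic gradient: i = |Δh| / L = 6.98 / 577.9 = 0.0121.

i ≈ 0.0121 m/m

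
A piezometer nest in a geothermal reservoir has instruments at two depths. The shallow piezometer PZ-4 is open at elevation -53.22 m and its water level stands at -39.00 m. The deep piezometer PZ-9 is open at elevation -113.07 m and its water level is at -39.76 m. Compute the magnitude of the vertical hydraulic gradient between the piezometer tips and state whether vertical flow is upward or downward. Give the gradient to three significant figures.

Total head at PZ-4: h = -39.00 m (water level in the standpipe).
Total head at PZ-9: h = -39.76 m.
Δh = h(PZ-4) − h(PZ-9) = -39.00 − (-39.76) = 0.76 m.
Vertical separation Δz = -53.22 − (-113.07) = 59.85 m.
|i_v| = |Δh| / Δz = 0.76 / 59.85 = 0.0127.
Head is higher in the shallow piezometer, so vertical flow is downward (recharge condition).

|i_v| ≈ 0.0127; vertical flow is downward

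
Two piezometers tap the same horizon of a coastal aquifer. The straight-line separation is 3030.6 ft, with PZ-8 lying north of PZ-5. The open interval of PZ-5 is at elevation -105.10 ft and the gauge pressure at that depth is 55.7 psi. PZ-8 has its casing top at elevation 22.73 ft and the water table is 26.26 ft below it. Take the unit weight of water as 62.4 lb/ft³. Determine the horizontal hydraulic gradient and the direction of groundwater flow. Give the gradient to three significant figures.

Pressure head at PZ-5: ψ = 144·P/γ = 144 × 55.7 / 62.4 = 128.54 ft.
Total head at PZ-5: h = z + ψ = -105.10 + 128.54 = 23.44 ft.
Total head at PZ-8: h = 22.73 − 26.26 = -3.53 ft.
Head difference: h(PZ-5) − h(PZ-8) = 23.44 − (-3.53) = 26.97 ft.
Hydraulic gradient: i = |Δh| / L = 26.97 / 3030.6 = 0.00890.
Flow is from higher to lower head: from PZ-5 toward PZ-8, i.e. toward the north.

i ≈ 0.00890; groundwater flows toward the north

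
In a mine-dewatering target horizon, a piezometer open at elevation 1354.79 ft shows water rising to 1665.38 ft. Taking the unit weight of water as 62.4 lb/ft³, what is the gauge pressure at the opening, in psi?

Pressure head ψ = h − z = 1665.38 − 1354.79 = 310.59 ft.
P = γ·ψ / 144 = 62.4 × 310.59 / 144 = 135 psi.

P ≈ 135 psi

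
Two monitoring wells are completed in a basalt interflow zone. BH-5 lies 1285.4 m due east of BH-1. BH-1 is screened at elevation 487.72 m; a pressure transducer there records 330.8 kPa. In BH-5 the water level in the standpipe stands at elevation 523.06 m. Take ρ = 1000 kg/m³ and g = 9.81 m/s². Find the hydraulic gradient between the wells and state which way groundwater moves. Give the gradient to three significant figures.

Pressure head at BH-1: ψ = P/(ρg) = 330.8×1000 / (1000 × 9.81) = 33.72 m.
Total head at BH-1: h = z + ψ = 487.72 + 33.72 = 521.44 m.
Total head at BH-5: h = 523.06 m (water level in the piezometer is the total head).
Head difference: h(BH-1) − h(BH-5) = 521.44 − 523.06 = -1.62 m.
Hydraulic gradient: i = |Δh| / L = 1.62 / 1285.4 = 0.00126.
Flow is from higher to lower head: from BH-5 toward BH-1, i.e. toward the west.

i ≈ 0.00126; groundwater flows toward the west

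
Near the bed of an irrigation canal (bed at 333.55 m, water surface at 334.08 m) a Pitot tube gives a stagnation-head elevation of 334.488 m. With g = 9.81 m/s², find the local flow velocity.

Near the bed, under hydrostatic conditions, the piezometric head (z + ψ) equals the free-surface elevation, 334.08 m.
Velocity head = total − piezometric = 334.488 − 334.08 = 0.408 m.
v = √(2g·h_v) = √(2 × 9.81 × 0.408) = 2.83 m/s.

v ≈ 2.83 m/s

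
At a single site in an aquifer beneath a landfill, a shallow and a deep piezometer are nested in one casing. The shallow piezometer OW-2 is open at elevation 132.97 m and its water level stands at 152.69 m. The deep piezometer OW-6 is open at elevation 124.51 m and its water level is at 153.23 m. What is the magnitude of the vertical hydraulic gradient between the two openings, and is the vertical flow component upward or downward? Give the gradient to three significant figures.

|i_v| ≈ 0.0638; vertical flow is upward

Total head at OW-2: h = 152.69 m (water level in the standpipe).
Total head at OW-6: h = 153.23 m.
Δh = h(OW-2) − h(OW-6) = 152.69 − 153.23 = -0.54 m.
Vertical separation Δz = 132.97 − 124.51 = 8.46 m.
|i_v| = |Δh| / Δz = 0.54 / 8.46 = 0.0638.
Head is higher in the deep piezometer, so vertical flow is upward (discharge condition).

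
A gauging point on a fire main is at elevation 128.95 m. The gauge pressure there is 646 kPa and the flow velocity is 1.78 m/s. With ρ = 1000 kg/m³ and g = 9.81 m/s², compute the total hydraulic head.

Pressure head ψ = P/(ρg) = 646×1000 / (1000 × 9.81) = 65.85 m.
Velocity head = v²/(2g) = 1.78² / (2 × 9.81) = 0.161 m.
h = z + ψ + v²/(2g) = 128.95 + 65.85 + 0.161 = 194.96 m.

h ≈ 194.96 m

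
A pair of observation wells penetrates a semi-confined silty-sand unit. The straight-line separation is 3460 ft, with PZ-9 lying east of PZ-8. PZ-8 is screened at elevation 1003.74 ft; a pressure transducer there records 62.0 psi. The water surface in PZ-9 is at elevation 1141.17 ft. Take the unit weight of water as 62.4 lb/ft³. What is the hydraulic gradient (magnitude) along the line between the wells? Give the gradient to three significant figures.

Pressure head at PZ-8: ψ = 144·P/γ = 144 × 62.0 / 62.4 = 143.08 ft.
Total head at PZ-8: h = z + ψ = 1003.74 + 143.08 = 1146.82 ft.
Total head at PZ-9: h = 1141.17 ft (water level in the piezometer is the total head).
Head difference: h(PZ-8) − h(PZ-9) = 1146.82 − 1141.17 = 5.65 ft.
Hydraulic gradient: i = |Δh| / L = 5.65 / 3460 = 0.00163.

i ≈ 0.00163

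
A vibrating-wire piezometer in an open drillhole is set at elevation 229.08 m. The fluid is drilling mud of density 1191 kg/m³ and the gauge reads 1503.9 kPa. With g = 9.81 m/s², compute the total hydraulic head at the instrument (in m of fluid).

ψ = P/(ρg) = 1503.9×1000 / (1191 × 9.81) = 128.72 m.
h = z + ψ = 229.08 + 128.72 = 357.80 m.

h ≈ 357.80 m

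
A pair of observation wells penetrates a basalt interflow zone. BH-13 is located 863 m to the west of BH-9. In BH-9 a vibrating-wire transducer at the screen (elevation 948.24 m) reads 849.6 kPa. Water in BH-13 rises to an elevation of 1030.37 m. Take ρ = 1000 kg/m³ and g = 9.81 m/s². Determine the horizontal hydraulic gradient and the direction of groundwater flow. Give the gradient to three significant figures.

i ≈ 0.00519; groundwater flows toward the west

Pressure head at BH-9: ψ = P/(ρg) = 849.6×1000 / (1000 × 9.81) = 86.61 m.
Total head at BH-9: h = z + ψ = 948.24 + 86.61 = 1034.85 m.
Total head at BH-13: h = 1030.37 m (water level in the piezometer is the total head).
Head difference: h(BH-9) − h(BH-13) = 1034.85 − 1030.37 = 4.48 m.
Hydraulic gradient: i = |Δh| / L = 4.48 / 863 = 0.00519.
Flow is from higher to lower head: from BH-9 toward BH-13, i.e. toward the west.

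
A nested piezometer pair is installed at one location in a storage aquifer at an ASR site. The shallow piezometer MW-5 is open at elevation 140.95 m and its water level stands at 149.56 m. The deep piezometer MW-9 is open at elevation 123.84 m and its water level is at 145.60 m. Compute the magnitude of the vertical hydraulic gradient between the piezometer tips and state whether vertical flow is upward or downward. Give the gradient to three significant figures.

|i_v| ≈ 0.231; vertical flow is downward

Total head at MW-5: h = 149.56 m (water level in the standpipe).
Total head at MW-9: h = 145.60 m.
Δh = h(MW-5) − h(MW-9) = 149.56 − 145.60 = 3.96 m.
Vertical separation Δz = 140.95 − 123.84 = 17.11 m.
|i_v| = |Δh| / Δz = 3.96 / 17.11 = 0.231.
Head is higher in the shallow piezometer, so vertical flow is downward (recharge condition).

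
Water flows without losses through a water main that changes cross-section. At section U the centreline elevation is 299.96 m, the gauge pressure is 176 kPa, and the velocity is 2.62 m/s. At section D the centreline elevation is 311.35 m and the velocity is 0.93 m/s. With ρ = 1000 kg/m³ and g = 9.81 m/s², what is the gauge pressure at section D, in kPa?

P₂ ≈ 67.3 kPa

Pressure head at U: ψ₁ = P₁/(ρg) = 176×1000 / (1000 × 9.81) = 17.94 m.
Velocity heads: v₁²/2g = 2.62²/19.62 = 0.350 m; v₂²/2g = 0.93²/19.62 = 0.044 m.
Total head H = z₁ + ψ₁ + v₁²/2g = 299.96 + 17.94 + 0.350 = 318.25 m.
ψ₂ = H − z₂ − v₂²/2g = 318.25 − 311.35 − 0.044 = 6.86 m.
P₂ = ρgψ₂ = 1000 × 9.81 × 6.86 ≈ 67.3 kPa.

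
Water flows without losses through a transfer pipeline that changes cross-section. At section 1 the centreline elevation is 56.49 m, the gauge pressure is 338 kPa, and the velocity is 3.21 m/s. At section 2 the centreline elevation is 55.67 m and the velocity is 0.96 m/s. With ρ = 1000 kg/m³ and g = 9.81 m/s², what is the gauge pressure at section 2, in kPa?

P₂ ≈ 351 kPa

Pressure head at 1: ψ₁ = P₁/(ρg) = 338×1000 / (1000 × 9.81) = 34.45 m.
Velocity heads: v₁²/2g = 3.21²/19.62 = 0.525 m; v₂²/2g = 0.96²/19.62 = 0.047 m.
Total head H = z₁ + ψ₁ + v₁²/2g = 56.49 + 34.45 + 0.525 = 91.47 m.
ψ₂ = H − z₂ − v₂²/2g = 91.47 − 55.67 − 0.047 = 35.75 m.
P₂ = ρgψ₂ = 1000 × 9.81 × 35.75 ≈ 351 kPa.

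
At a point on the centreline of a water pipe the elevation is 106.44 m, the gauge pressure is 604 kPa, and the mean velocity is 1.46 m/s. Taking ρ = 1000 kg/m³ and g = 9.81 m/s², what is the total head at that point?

h ≈ 168.12 m

Pressure head ψ = P/(ρg) = 604×1000 / (1000 × 9.81) = 61.57 m.
Velocity head = v²/(2g) = 1.46² / (2 × 9.81) = 0.109 m.
h = z + ψ + v²/(2g) = 106.44 + 61.57 + 0.109 = 168.12 m.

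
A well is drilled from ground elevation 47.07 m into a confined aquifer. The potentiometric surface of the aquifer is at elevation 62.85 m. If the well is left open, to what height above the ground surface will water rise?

Water rises to the potentiometric surface, so the rise above ground = 62.85 − 47.07 = 15.78 m.

≈ 15.78 m above ground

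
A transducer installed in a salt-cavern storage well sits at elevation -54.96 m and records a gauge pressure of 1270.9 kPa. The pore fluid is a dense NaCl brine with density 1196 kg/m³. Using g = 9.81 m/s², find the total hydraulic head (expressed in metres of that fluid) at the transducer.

h ≈ 53.36 m

ψ = P/(ρg) = 1270.9×1000 / (1196 × 9.81) = 108.32 m.
h = z + ψ = -54.96 + 108.32 = 53.36 m.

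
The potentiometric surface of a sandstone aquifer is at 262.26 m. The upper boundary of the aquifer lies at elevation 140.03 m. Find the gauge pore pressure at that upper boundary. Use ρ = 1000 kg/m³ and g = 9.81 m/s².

Pressure head at the aquifer top: ψ = h − z = 262.26 − 140.03 = 122.23 m.
P = ρgψ = 1000 × 9.81 × 122.23 = 1199076 Pa ≈ 1200 kPa.

P ≈ 1200 kPa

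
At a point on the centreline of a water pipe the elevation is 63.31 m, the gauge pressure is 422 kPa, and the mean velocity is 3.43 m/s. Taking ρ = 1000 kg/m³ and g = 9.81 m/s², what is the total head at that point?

Pressure head ψ = P/(ρg) = 422×1000 / (1000 × 9.81) = 43.02 m.
Velocity head = v²/(2g) = 3.43² / (2 × 9.81) = 0.600 m.
h = z + ψ + v²/(2g) = 63.31 + 43.02 + 0.600 = 106.93 m.

h ≈ 106.93 m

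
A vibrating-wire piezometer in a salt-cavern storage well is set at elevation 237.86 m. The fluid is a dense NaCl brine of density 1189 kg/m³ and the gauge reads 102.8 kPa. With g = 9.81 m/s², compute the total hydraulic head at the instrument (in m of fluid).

h ≈ 246.67 m

ψ = P/(ρg) = 102.8×1000 / (1189 × 9.81) = 8.81 m.
h = z + ψ = 237.86 + 8.81 = 246.67 m.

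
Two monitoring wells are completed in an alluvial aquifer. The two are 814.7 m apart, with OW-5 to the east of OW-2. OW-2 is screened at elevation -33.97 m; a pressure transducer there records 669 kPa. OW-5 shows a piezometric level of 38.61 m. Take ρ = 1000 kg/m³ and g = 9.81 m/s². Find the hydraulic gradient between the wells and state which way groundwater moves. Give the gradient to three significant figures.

Pressure head at OW-2: ψ = P/(ρg) = 669×1000 / (1000 × 9.81) = 68.20 m.
Total head at OW-2: h = z + ψ = -33.97 + 68.20 = 34.23 m.
Total head at OW-5: h = 38.61 m (water level in the piezometer is the total head).
Head difference: h(OW-2) − h(OW-5) = 34.23 − 38.61 = -4.38 m.
Hydraulic gradient: i = |Δh| / L = 4.38 / 814.7 = 0.00538.
Flow is from higher to lower head: from OW-5 toward OW-2, i.e. toward the west.

i ≈ 0.00538; groundwater flows toward the west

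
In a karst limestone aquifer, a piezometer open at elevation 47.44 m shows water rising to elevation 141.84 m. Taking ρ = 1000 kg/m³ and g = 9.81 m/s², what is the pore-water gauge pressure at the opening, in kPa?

Pressure head ψ = h − z = 141.84 − 47.44 = 94.40 m.
P = ρgψ = 1000 × 9.81 × 94.40 = 926064 Pa ≈ 926 kPa.

P ≈ 926 kPa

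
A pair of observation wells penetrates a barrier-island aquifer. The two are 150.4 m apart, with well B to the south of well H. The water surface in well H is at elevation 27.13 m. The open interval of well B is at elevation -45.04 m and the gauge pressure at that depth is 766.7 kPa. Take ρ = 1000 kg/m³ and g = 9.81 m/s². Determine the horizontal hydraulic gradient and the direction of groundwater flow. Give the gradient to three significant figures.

Total head at well H: h = 27.13 m (water level in the piezometer is the total head).
Pressure head at well B: ψ = P/(ρg) = 766.7×1000 / (1000 × 9.81) = 78.15 m.
Total head at well B: h = z + ψ = -45.04 + 78.15 = 33.11 m.
Head difference: h(well H) − h(well B) = 27.13 − 33.11 = -5.98 m.
Hydraulic gradient: i = |Δh| / L = 5.98 / 150.4 = 0.0398.
Flow is from higher to lower head: from well B toward well H, i.e. toward the north.

i ≈ 0.0398; groundwater flows toward the north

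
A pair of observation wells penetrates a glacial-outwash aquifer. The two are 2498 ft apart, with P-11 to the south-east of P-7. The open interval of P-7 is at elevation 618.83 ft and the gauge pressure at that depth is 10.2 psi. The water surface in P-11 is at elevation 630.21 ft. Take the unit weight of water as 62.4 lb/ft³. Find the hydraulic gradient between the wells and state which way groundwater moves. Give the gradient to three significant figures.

i ≈ 0.00487; groundwater flows toward the south-east

Pressure head at P-7: ψ = 144·P/γ = 144 × 10.2 / 62.4 = 23.54 ft.
Total head at P-7: h = z + ψ = 618.83 + 23.54 = 642.37 ft.
Total head at P-11: h = 630.21 ft (water level in the piezometer is the total head).
Head difference: h(P-7) − h(P-11) = 642.37 − 630.21 = 12.16 ft.
Hydraulic gradient: i = |Δh| / L = 12.16 / 2498 = 0.00487.
Flow is from higher to lower head: from P-7 toward P-11, i.e. toward the south-east.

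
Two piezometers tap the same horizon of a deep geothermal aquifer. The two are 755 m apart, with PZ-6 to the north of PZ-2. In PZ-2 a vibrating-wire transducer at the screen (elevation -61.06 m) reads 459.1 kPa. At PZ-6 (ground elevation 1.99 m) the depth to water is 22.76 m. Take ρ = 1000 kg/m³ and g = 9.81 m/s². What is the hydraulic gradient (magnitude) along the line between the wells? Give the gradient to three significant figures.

i ≈ 0.00862

Pressure head at PZ-2: ψ = P/(ρg) = 459.1×1000 / (1000 × 9.81) = 46.80 m.
Total head at PZ-2: h = z + ψ = -61.06 + 46.80 = -14.26 m.
Total head at PZ-6: h = 1.99 − 22.76 = -20.77 m.
Head difference: h(PZ-2) − h(PZ-6) = -14.26 − (-20.77) = 6.51 m.
Hydraulic gradient: i = |Δh| / L = 6.51 / 755 = 0.00862.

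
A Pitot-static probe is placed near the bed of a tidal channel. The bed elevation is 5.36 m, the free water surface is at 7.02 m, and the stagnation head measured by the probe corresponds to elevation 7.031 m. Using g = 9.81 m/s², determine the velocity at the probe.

v ≈ 0.465 m/s

Near the bed, under hydrostatic conditions, the piezometric head (z + ψ) equals the free-surface elevation, 7.02 m.
Velocity head = total − piezometric = 7.031 − 7.02 = 0.011 m.
v = √(2g·h_v) = √(2 × 9.81 × 0.011) = 0.465 m/s.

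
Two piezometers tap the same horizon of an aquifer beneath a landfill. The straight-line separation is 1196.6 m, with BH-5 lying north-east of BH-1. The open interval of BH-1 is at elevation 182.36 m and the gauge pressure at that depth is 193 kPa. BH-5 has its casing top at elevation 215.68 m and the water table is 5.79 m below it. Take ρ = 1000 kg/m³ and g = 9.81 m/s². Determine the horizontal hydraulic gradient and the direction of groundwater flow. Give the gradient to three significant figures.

i ≈ 0.00657; groundwater flows toward the south-west

Pressure head at BH-1: ψ = P/(ρg) = 193×1000 / (1000 × 9.81) = 19.67 m.
Total head at BH-1: h = z + ψ = 182.36 + 19.67 = 202.03 m.
Total head at BH-5: h = 215.68 − 5.79 = 209.89 m.
Head difference: h(BH-1) − h(BH-5) = 202.03 − 209.89 = -7.86 m.
Hydraulic gradient: i = |Δh| / L = 7.86 / 1196.6 = 0.00657.
Flow is from higher to lower head: from BH-5 toward BH-1, i.e. toward the south-west.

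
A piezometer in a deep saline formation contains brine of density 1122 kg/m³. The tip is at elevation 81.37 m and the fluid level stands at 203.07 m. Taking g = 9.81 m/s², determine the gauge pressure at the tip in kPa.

Pressure head ψ = h − z = 203.07 − 81.37 = 121.70 m.
P = ρgψ = 1122 × 9.81 × 121.70 = 1339530 Pa ≈ 1340 kPa.

P ≈ 1340 kPa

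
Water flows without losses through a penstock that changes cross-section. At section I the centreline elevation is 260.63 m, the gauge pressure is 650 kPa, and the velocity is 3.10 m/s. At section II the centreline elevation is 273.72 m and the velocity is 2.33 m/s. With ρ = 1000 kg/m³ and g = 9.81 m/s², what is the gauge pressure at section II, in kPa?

P₂ ≈ 524 kPa

Pressure head at I: ψ₁ = P₁/(ρg) = 650×1000 / (1000 × 9.81) = 66.26 m.
Velocity heads: v₁²/2g = 3.10²/19.62 = 0.490 m; v₂²/2g = 2.33²/19.62 = 0.277 m.
Total head H = z₁ + ψ₁ + v₁²/2g = 260.63 + 66.26 + 0.490 = 327.38 m.
ψ₂ = H − z₂ − v₂²/2g = 327.38 − 273.72 − 0.277 = 53.38 m.
P₂ = ρgψ₂ = 1000 × 9.81 × 53.38 ≈ 524 kPa.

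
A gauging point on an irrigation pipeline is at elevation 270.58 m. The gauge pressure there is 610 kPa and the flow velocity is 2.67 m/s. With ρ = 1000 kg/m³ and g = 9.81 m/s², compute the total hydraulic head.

h ≈ 333.12 m

Pressure head ψ = P/(ρg) = 610×1000 / (1000 × 9.81) = 62.18 m.
Velocity head = v²/(2g) = 2.67² / (2 × 9.81) = 0.363 m.
h = z + ψ + v²/(2g) = 270.58 + 62.18 + 0.363 = 333.12 m.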